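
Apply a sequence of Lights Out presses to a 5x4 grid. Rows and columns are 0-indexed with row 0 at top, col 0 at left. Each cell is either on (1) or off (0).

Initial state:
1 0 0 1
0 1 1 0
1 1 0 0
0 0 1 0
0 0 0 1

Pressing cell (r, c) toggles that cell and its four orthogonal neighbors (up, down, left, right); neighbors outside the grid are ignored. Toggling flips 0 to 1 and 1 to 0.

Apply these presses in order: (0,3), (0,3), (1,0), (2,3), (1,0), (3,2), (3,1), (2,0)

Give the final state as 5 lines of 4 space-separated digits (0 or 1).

Answer: 1 0 0 1
1 1 1 1
0 1 0 1
0 0 1 0
0 1 1 1

Derivation:
After press 1 at (0,3):
1 0 1 0
0 1 1 1
1 1 0 0
0 0 1 0
0 0 0 1

After press 2 at (0,3):
1 0 0 1
0 1 1 0
1 1 0 0
0 0 1 0
0 0 0 1

After press 3 at (1,0):
0 0 0 1
1 0 1 0
0 1 0 0
0 0 1 0
0 0 0 1

After press 4 at (2,3):
0 0 0 1
1 0 1 1
0 1 1 1
0 0 1 1
0 0 0 1

After press 5 at (1,0):
1 0 0 1
0 1 1 1
1 1 1 1
0 0 1 1
0 0 0 1

After press 6 at (3,2):
1 0 0 1
0 1 1 1
1 1 0 1
0 1 0 0
0 0 1 1

After press 7 at (3,1):
1 0 0 1
0 1 1 1
1 0 0 1
1 0 1 0
0 1 1 1

After press 8 at (2,0):
1 0 0 1
1 1 1 1
0 1 0 1
0 0 1 0
0 1 1 1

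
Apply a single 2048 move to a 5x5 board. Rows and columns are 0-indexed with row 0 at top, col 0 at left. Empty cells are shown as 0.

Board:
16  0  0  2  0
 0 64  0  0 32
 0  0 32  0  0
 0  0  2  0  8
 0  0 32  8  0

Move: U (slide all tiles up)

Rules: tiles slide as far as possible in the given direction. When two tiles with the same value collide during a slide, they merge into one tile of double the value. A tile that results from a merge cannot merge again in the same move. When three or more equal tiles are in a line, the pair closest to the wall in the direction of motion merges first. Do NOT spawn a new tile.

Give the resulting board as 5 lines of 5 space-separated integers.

Answer: 16 64 32  2 32
 0  0  2  8  8
 0  0 32  0  0
 0  0  0  0  0
 0  0  0  0  0

Derivation:
Slide up:
col 0: [16, 0, 0, 0, 0] -> [16, 0, 0, 0, 0]
col 1: [0, 64, 0, 0, 0] -> [64, 0, 0, 0, 0]
col 2: [0, 0, 32, 2, 32] -> [32, 2, 32, 0, 0]
col 3: [2, 0, 0, 0, 8] -> [2, 8, 0, 0, 0]
col 4: [0, 32, 0, 8, 0] -> [32, 8, 0, 0, 0]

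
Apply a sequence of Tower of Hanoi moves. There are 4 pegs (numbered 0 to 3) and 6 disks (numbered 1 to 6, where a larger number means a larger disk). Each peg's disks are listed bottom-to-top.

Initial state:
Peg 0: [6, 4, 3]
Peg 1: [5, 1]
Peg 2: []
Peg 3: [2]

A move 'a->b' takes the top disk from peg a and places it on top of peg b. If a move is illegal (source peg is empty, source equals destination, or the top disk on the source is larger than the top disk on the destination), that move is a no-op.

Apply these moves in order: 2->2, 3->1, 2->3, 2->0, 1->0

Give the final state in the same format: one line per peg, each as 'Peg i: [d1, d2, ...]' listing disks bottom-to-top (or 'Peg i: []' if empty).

After move 1 (2->2):
Peg 0: [6, 4, 3]
Peg 1: [5, 1]
Peg 2: []
Peg 3: [2]

After move 2 (3->1):
Peg 0: [6, 4, 3]
Peg 1: [5, 1]
Peg 2: []
Peg 3: [2]

After move 3 (2->3):
Peg 0: [6, 4, 3]
Peg 1: [5, 1]
Peg 2: []
Peg 3: [2]

After move 4 (2->0):
Peg 0: [6, 4, 3]
Peg 1: [5, 1]
Peg 2: []
Peg 3: [2]

After move 5 (1->0):
Peg 0: [6, 4, 3, 1]
Peg 1: [5]
Peg 2: []
Peg 3: [2]

Answer: Peg 0: [6, 4, 3, 1]
Peg 1: [5]
Peg 2: []
Peg 3: [2]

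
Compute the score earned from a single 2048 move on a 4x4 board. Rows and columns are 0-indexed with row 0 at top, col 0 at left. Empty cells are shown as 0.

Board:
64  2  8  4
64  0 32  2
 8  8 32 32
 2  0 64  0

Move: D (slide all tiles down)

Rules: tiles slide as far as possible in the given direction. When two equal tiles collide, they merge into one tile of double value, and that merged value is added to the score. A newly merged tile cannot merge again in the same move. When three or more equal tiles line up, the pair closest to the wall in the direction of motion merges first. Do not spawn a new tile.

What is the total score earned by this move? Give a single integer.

Answer: 192

Derivation:
Slide down:
col 0: [64, 64, 8, 2] -> [0, 128, 8, 2]  score +128 (running 128)
col 1: [2, 0, 8, 0] -> [0, 0, 2, 8]  score +0 (running 128)
col 2: [8, 32, 32, 64] -> [0, 8, 64, 64]  score +64 (running 192)
col 3: [4, 2, 32, 0] -> [0, 4, 2, 32]  score +0 (running 192)
Board after move:
  0   0   0   0
128   0   8   4
  8   2  64   2
  2   8  64  32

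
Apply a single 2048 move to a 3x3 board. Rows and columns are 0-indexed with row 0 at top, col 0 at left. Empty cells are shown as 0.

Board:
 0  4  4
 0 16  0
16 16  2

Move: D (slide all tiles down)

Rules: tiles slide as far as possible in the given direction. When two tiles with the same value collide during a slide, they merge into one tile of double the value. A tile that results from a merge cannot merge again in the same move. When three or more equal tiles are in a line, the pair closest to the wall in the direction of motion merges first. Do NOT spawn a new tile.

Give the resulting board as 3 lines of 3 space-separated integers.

Slide down:
col 0: [0, 0, 16] -> [0, 0, 16]
col 1: [4, 16, 16] -> [0, 4, 32]
col 2: [4, 0, 2] -> [0, 4, 2]

Answer:  0  0  0
 0  4  4
16 32  2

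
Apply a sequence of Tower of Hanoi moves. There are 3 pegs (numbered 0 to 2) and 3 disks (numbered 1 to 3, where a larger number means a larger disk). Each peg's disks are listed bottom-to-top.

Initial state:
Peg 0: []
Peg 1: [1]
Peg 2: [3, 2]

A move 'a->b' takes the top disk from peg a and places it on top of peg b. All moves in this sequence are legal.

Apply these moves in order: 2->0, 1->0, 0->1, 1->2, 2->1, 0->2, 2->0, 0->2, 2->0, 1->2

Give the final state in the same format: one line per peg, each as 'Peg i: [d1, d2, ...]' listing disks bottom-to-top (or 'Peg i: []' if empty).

Answer: Peg 0: [2]
Peg 1: []
Peg 2: [3, 1]

Derivation:
After move 1 (2->0):
Peg 0: [2]
Peg 1: [1]
Peg 2: [3]

After move 2 (1->0):
Peg 0: [2, 1]
Peg 1: []
Peg 2: [3]

After move 3 (0->1):
Peg 0: [2]
Peg 1: [1]
Peg 2: [3]

After move 4 (1->2):
Peg 0: [2]
Peg 1: []
Peg 2: [3, 1]

After move 5 (2->1):
Peg 0: [2]
Peg 1: [1]
Peg 2: [3]

After move 6 (0->2):
Peg 0: []
Peg 1: [1]
Peg 2: [3, 2]

After move 7 (2->0):
Peg 0: [2]
Peg 1: [1]
Peg 2: [3]

After move 8 (0->2):
Peg 0: []
Peg 1: [1]
Peg 2: [3, 2]

After move 9 (2->0):
Peg 0: [2]
Peg 1: [1]
Peg 2: [3]

After move 10 (1->2):
Peg 0: [2]
Peg 1: []
Peg 2: [3, 1]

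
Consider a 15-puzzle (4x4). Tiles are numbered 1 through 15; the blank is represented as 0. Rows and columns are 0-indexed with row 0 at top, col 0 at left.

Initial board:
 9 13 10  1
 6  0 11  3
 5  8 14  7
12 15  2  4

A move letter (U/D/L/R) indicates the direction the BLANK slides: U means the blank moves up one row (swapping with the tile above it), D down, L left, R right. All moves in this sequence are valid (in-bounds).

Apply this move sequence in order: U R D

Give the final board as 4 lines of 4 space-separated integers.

After move 1 (U):
 9  0 10  1
 6 13 11  3
 5  8 14  7
12 15  2  4

After move 2 (R):
 9 10  0  1
 6 13 11  3
 5  8 14  7
12 15  2  4

After move 3 (D):
 9 10 11  1
 6 13  0  3
 5  8 14  7
12 15  2  4

Answer:  9 10 11  1
 6 13  0  3
 5  8 14  7
12 15  2  4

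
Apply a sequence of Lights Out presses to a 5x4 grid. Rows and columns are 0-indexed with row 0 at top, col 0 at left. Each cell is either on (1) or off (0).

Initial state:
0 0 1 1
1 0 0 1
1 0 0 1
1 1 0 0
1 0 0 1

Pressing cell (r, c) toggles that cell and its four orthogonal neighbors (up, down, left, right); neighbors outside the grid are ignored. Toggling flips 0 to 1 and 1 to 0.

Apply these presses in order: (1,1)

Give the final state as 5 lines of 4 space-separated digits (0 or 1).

After press 1 at (1,1):
0 1 1 1
0 1 1 1
1 1 0 1
1 1 0 0
1 0 0 1

Answer: 0 1 1 1
0 1 1 1
1 1 0 1
1 1 0 0
1 0 0 1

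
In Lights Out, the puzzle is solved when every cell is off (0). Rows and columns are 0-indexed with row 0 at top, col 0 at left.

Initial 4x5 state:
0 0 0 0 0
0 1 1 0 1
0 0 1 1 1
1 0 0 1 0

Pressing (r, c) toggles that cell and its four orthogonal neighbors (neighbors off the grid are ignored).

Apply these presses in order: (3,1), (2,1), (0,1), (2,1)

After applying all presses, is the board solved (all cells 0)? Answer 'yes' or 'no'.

After press 1 at (3,1):
0 0 0 0 0
0 1 1 0 1
0 1 1 1 1
0 1 1 1 0

After press 2 at (2,1):
0 0 0 0 0
0 0 1 0 1
1 0 0 1 1
0 0 1 1 0

After press 3 at (0,1):
1 1 1 0 0
0 1 1 0 1
1 0 0 1 1
0 0 1 1 0

After press 4 at (2,1):
1 1 1 0 0
0 0 1 0 1
0 1 1 1 1
0 1 1 1 0

Lights still on: 12

Answer: no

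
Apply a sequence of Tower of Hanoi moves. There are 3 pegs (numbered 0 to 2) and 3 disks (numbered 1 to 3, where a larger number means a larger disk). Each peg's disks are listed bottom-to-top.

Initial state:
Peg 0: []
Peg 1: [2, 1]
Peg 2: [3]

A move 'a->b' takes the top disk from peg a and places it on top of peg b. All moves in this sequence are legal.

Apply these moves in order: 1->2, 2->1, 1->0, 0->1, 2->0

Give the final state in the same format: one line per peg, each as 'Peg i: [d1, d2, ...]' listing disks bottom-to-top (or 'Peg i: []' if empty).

Answer: Peg 0: [3]
Peg 1: [2, 1]
Peg 2: []

Derivation:
After move 1 (1->2):
Peg 0: []
Peg 1: [2]
Peg 2: [3, 1]

After move 2 (2->1):
Peg 0: []
Peg 1: [2, 1]
Peg 2: [3]

After move 3 (1->0):
Peg 0: [1]
Peg 1: [2]
Peg 2: [3]

After move 4 (0->1):
Peg 0: []
Peg 1: [2, 1]
Peg 2: [3]

After move 5 (2->0):
Peg 0: [3]
Peg 1: [2, 1]
Peg 2: []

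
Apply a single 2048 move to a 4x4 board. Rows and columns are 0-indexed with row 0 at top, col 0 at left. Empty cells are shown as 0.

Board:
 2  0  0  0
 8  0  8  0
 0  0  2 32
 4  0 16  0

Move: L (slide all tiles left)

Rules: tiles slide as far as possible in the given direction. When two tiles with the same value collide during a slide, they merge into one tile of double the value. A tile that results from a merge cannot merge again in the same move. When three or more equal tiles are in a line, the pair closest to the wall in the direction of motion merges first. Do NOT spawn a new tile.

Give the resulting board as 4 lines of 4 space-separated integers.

Answer:  2  0  0  0
16  0  0  0
 2 32  0  0
 4 16  0  0

Derivation:
Slide left:
row 0: [2, 0, 0, 0] -> [2, 0, 0, 0]
row 1: [8, 0, 8, 0] -> [16, 0, 0, 0]
row 2: [0, 0, 2, 32] -> [2, 32, 0, 0]
row 3: [4, 0, 16, 0] -> [4, 16, 0, 0]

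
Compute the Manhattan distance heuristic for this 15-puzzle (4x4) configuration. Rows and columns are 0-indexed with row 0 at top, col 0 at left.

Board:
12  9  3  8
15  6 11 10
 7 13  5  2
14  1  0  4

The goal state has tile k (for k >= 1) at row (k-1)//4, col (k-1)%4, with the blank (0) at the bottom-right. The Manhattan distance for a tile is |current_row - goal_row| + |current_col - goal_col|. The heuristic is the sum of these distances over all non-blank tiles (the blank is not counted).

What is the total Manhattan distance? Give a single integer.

Tile 12: at (0,0), goal (2,3), distance |0-2|+|0-3| = 5
Tile 9: at (0,1), goal (2,0), distance |0-2|+|1-0| = 3
Tile 3: at (0,2), goal (0,2), distance |0-0|+|2-2| = 0
Tile 8: at (0,3), goal (1,3), distance |0-1|+|3-3| = 1
Tile 15: at (1,0), goal (3,2), distance |1-3|+|0-2| = 4
Tile 6: at (1,1), goal (1,1), distance |1-1|+|1-1| = 0
Tile 11: at (1,2), goal (2,2), distance |1-2|+|2-2| = 1
Tile 10: at (1,3), goal (2,1), distance |1-2|+|3-1| = 3
Tile 7: at (2,0), goal (1,2), distance |2-1|+|0-2| = 3
Tile 13: at (2,1), goal (3,0), distance |2-3|+|1-0| = 2
Tile 5: at (2,2), goal (1,0), distance |2-1|+|2-0| = 3
Tile 2: at (2,3), goal (0,1), distance |2-0|+|3-1| = 4
Tile 14: at (3,0), goal (3,1), distance |3-3|+|0-1| = 1
Tile 1: at (3,1), goal (0,0), distance |3-0|+|1-0| = 4
Tile 4: at (3,3), goal (0,3), distance |3-0|+|3-3| = 3
Sum: 5 + 3 + 0 + 1 + 4 + 0 + 1 + 3 + 3 + 2 + 3 + 4 + 1 + 4 + 3 = 37

Answer: 37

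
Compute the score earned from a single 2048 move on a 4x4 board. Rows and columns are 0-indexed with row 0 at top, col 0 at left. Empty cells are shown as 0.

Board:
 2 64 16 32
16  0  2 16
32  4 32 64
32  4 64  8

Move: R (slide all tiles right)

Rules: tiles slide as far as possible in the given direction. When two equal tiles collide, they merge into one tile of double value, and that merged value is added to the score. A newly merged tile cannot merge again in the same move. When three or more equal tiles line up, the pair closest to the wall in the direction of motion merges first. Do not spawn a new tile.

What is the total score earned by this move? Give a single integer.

Slide right:
row 0: [2, 64, 16, 32] -> [2, 64, 16, 32]  score +0 (running 0)
row 1: [16, 0, 2, 16] -> [0, 16, 2, 16]  score +0 (running 0)
row 2: [32, 4, 32, 64] -> [32, 4, 32, 64]  score +0 (running 0)
row 3: [32, 4, 64, 8] -> [32, 4, 64, 8]  score +0 (running 0)
Board after move:
 2 64 16 32
 0 16  2 16
32  4 32 64
32  4 64  8

Answer: 0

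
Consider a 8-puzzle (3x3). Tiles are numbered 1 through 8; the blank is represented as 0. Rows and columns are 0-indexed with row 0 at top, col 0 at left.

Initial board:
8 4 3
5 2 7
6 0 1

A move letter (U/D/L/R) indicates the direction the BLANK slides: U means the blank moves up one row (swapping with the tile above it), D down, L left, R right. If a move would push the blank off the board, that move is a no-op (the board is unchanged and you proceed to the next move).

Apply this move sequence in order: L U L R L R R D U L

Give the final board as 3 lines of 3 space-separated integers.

Answer: 8 4 3
2 0 7
5 6 1

Derivation:
After move 1 (L):
8 4 3
5 2 7
0 6 1

After move 2 (U):
8 4 3
0 2 7
5 6 1

After move 3 (L):
8 4 3
0 2 7
5 6 1

After move 4 (R):
8 4 3
2 0 7
5 6 1

After move 5 (L):
8 4 3
0 2 7
5 6 1

After move 6 (R):
8 4 3
2 0 7
5 6 1

After move 7 (R):
8 4 3
2 7 0
5 6 1

After move 8 (D):
8 4 3
2 7 1
5 6 0

After move 9 (U):
8 4 3
2 7 0
5 6 1

After move 10 (L):
8 4 3
2 0 7
5 6 1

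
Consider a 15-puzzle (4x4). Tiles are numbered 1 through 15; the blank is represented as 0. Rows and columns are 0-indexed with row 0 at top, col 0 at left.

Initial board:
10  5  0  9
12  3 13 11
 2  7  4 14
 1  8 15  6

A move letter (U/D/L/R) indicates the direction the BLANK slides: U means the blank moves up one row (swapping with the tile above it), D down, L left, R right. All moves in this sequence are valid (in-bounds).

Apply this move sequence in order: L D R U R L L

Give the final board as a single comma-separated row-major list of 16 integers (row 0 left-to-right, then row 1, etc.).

Answer: 10, 0, 3, 9, 12, 13, 5, 11, 2, 7, 4, 14, 1, 8, 15, 6

Derivation:
After move 1 (L):
10  0  5  9
12  3 13 11
 2  7  4 14
 1  8 15  6

After move 2 (D):
10  3  5  9
12  0 13 11
 2  7  4 14
 1  8 15  6

After move 3 (R):
10  3  5  9
12 13  0 11
 2  7  4 14
 1  8 15  6

After move 4 (U):
10  3  0  9
12 13  5 11
 2  7  4 14
 1  8 15  6

After move 5 (R):
10  3  9  0
12 13  5 11
 2  7  4 14
 1  8 15  6

After move 6 (L):
10  3  0  9
12 13  5 11
 2  7  4 14
 1  8 15  6

After move 7 (L):
10  0  3  9
12 13  5 11
 2  7  4 14
 1  8 15  6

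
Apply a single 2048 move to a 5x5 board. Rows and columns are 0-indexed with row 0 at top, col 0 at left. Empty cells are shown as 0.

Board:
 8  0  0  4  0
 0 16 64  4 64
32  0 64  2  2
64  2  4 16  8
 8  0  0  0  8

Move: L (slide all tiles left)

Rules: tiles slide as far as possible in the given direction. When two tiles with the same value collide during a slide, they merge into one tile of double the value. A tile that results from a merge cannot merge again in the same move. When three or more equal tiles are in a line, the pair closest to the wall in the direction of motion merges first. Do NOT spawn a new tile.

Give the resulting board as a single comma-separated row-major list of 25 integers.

Slide left:
row 0: [8, 0, 0, 4, 0] -> [8, 4, 0, 0, 0]
row 1: [0, 16, 64, 4, 64] -> [16, 64, 4, 64, 0]
row 2: [32, 0, 64, 2, 2] -> [32, 64, 4, 0, 0]
row 3: [64, 2, 4, 16, 8] -> [64, 2, 4, 16, 8]
row 4: [8, 0, 0, 0, 8] -> [16, 0, 0, 0, 0]

Answer: 8, 4, 0, 0, 0, 16, 64, 4, 64, 0, 32, 64, 4, 0, 0, 64, 2, 4, 16, 8, 16, 0, 0, 0, 0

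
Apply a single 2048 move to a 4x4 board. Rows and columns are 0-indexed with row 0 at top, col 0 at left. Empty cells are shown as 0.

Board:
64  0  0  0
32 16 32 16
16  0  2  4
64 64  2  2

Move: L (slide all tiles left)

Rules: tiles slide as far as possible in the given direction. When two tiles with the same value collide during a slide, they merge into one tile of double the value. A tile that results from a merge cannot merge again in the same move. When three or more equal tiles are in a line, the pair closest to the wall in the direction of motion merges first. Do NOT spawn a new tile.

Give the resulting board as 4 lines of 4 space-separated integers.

Slide left:
row 0: [64, 0, 0, 0] -> [64, 0, 0, 0]
row 1: [32, 16, 32, 16] -> [32, 16, 32, 16]
row 2: [16, 0, 2, 4] -> [16, 2, 4, 0]
row 3: [64, 64, 2, 2] -> [128, 4, 0, 0]

Answer:  64   0   0   0
 32  16  32  16
 16   2   4   0
128   4   0   0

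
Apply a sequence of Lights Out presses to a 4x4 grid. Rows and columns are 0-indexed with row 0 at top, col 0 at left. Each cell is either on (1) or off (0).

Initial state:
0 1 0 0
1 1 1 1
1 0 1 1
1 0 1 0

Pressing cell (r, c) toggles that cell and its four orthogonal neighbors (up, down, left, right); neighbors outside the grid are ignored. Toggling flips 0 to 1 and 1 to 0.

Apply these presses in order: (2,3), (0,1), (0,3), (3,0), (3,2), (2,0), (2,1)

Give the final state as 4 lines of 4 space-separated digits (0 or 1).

After press 1 at (2,3):
0 1 0 0
1 1 1 0
1 0 0 0
1 0 1 1

After press 2 at (0,1):
1 0 1 0
1 0 1 0
1 0 0 0
1 0 1 1

After press 3 at (0,3):
1 0 0 1
1 0 1 1
1 0 0 0
1 0 1 1

After press 4 at (3,0):
1 0 0 1
1 0 1 1
0 0 0 0
0 1 1 1

After press 5 at (3,2):
1 0 0 1
1 0 1 1
0 0 1 0
0 0 0 0

After press 6 at (2,0):
1 0 0 1
0 0 1 1
1 1 1 0
1 0 0 0

After press 7 at (2,1):
1 0 0 1
0 1 1 1
0 0 0 0
1 1 0 0

Answer: 1 0 0 1
0 1 1 1
0 0 0 0
1 1 0 0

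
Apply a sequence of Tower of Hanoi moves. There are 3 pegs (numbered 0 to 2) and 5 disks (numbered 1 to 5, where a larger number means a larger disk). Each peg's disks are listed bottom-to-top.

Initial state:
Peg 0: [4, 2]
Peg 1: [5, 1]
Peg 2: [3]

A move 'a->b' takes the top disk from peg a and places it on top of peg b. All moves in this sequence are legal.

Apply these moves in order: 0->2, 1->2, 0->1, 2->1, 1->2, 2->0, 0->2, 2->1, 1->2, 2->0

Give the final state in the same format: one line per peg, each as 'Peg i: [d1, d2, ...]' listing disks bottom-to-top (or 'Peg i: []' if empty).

Answer: Peg 0: [1]
Peg 1: [5, 4]
Peg 2: [3, 2]

Derivation:
After move 1 (0->2):
Peg 0: [4]
Peg 1: [5, 1]
Peg 2: [3, 2]

After move 2 (1->2):
Peg 0: [4]
Peg 1: [5]
Peg 2: [3, 2, 1]

After move 3 (0->1):
Peg 0: []
Peg 1: [5, 4]
Peg 2: [3, 2, 1]

After move 4 (2->1):
Peg 0: []
Peg 1: [5, 4, 1]
Peg 2: [3, 2]

After move 5 (1->2):
Peg 0: []
Peg 1: [5, 4]
Peg 2: [3, 2, 1]

After move 6 (2->0):
Peg 0: [1]
Peg 1: [5, 4]
Peg 2: [3, 2]

After move 7 (0->2):
Peg 0: []
Peg 1: [5, 4]
Peg 2: [3, 2, 1]

After move 8 (2->1):
Peg 0: []
Peg 1: [5, 4, 1]
Peg 2: [3, 2]

After move 9 (1->2):
Peg 0: []
Peg 1: [5, 4]
Peg 2: [3, 2, 1]

After move 10 (2->0):
Peg 0: [1]
Peg 1: [5, 4]
Peg 2: [3, 2]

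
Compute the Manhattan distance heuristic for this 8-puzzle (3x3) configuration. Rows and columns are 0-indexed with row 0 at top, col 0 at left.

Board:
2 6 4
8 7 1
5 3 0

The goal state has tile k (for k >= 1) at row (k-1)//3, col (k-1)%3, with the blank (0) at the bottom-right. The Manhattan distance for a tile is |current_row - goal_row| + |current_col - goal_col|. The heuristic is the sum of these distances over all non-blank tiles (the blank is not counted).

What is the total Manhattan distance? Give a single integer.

Answer: 18

Derivation:
Tile 2: (0,0)->(0,1) = 1
Tile 6: (0,1)->(1,2) = 2
Tile 4: (0,2)->(1,0) = 3
Tile 8: (1,0)->(2,1) = 2
Tile 7: (1,1)->(2,0) = 2
Tile 1: (1,2)->(0,0) = 3
Tile 5: (2,0)->(1,1) = 2
Tile 3: (2,1)->(0,2) = 3
Sum: 1 + 2 + 3 + 2 + 2 + 3 + 2 + 3 = 18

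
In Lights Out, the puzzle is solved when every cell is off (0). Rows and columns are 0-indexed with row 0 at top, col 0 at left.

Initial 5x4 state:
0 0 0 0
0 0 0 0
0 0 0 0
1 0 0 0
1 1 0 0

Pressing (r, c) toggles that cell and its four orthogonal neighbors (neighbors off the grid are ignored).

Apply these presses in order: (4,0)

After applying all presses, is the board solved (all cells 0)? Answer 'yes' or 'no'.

Answer: yes

Derivation:
After press 1 at (4,0):
0 0 0 0
0 0 0 0
0 0 0 0
0 0 0 0
0 0 0 0

Lights still on: 0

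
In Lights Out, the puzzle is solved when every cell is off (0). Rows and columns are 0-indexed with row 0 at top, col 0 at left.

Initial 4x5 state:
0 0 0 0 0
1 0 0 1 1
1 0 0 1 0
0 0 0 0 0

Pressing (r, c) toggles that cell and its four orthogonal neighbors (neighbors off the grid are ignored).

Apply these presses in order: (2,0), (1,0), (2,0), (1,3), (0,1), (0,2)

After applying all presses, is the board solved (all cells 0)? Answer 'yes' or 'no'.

After press 1 at (2,0):
0 0 0 0 0
0 0 0 1 1
0 1 0 1 0
1 0 0 0 0

After press 2 at (1,0):
1 0 0 0 0
1 1 0 1 1
1 1 0 1 0
1 0 0 0 0

After press 3 at (2,0):
1 0 0 0 0
0 1 0 1 1
0 0 0 1 0
0 0 0 0 0

After press 4 at (1,3):
1 0 0 1 0
0 1 1 0 0
0 0 0 0 0
0 0 0 0 0

After press 5 at (0,1):
0 1 1 1 0
0 0 1 0 0
0 0 0 0 0
0 0 0 0 0

After press 6 at (0,2):
0 0 0 0 0
0 0 0 0 0
0 0 0 0 0
0 0 0 0 0

Lights still on: 0

Answer: yes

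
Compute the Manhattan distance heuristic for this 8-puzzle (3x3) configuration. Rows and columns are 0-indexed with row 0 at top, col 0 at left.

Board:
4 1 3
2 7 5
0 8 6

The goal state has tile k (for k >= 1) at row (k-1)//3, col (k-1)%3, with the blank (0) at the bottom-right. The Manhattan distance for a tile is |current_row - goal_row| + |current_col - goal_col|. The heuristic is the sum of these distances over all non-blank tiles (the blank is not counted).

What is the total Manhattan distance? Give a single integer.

Answer: 8

Derivation:
Tile 4: at (0,0), goal (1,0), distance |0-1|+|0-0| = 1
Tile 1: at (0,1), goal (0,0), distance |0-0|+|1-0| = 1
Tile 3: at (0,2), goal (0,2), distance |0-0|+|2-2| = 0
Tile 2: at (1,0), goal (0,1), distance |1-0|+|0-1| = 2
Tile 7: at (1,1), goal (2,0), distance |1-2|+|1-0| = 2
Tile 5: at (1,2), goal (1,1), distance |1-1|+|2-1| = 1
Tile 8: at (2,1), goal (2,1), distance |2-2|+|1-1| = 0
Tile 6: at (2,2), goal (1,2), distance |2-1|+|2-2| = 1
Sum: 1 + 1 + 0 + 2 + 2 + 1 + 0 + 1 = 8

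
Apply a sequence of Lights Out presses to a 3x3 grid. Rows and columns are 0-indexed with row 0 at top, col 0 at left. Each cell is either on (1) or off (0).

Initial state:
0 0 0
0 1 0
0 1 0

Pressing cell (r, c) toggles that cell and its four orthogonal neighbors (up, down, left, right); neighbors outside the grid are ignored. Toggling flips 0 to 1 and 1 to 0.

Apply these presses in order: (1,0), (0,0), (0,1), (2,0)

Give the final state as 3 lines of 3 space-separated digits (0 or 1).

Answer: 1 0 1
1 1 0
0 0 0

Derivation:
After press 1 at (1,0):
1 0 0
1 0 0
1 1 0

After press 2 at (0,0):
0 1 0
0 0 0
1 1 0

After press 3 at (0,1):
1 0 1
0 1 0
1 1 0

After press 4 at (2,0):
1 0 1
1 1 0
0 0 0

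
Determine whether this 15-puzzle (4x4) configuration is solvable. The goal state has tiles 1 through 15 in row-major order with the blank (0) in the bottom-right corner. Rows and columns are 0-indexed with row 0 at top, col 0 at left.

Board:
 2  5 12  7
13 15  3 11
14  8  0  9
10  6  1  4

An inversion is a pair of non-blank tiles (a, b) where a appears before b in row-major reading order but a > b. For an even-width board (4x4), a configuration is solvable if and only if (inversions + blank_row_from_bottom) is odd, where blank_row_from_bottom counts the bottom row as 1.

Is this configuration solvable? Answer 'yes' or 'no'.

Answer: no

Derivation:
Inversions: 58
Blank is in row 2 (0-indexed from top), which is row 2 counting from the bottom (bottom = 1).
58 + 2 = 60, which is even, so the puzzle is not solvable.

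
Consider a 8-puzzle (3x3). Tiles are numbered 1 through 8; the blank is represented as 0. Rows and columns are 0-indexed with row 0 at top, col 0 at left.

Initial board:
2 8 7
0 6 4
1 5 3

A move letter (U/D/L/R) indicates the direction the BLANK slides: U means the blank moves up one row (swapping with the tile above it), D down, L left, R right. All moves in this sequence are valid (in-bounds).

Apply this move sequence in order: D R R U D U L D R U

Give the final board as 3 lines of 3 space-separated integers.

After move 1 (D):
2 8 7
1 6 4
0 5 3

After move 2 (R):
2 8 7
1 6 4
5 0 3

After move 3 (R):
2 8 7
1 6 4
5 3 0

After move 4 (U):
2 8 7
1 6 0
5 3 4

After move 5 (D):
2 8 7
1 6 4
5 3 0

After move 6 (U):
2 8 7
1 6 0
5 3 4

After move 7 (L):
2 8 7
1 0 6
5 3 4

After move 8 (D):
2 8 7
1 3 6
5 0 4

After move 9 (R):
2 8 7
1 3 6
5 4 0

After move 10 (U):
2 8 7
1 3 0
5 4 6

Answer: 2 8 7
1 3 0
5 4 6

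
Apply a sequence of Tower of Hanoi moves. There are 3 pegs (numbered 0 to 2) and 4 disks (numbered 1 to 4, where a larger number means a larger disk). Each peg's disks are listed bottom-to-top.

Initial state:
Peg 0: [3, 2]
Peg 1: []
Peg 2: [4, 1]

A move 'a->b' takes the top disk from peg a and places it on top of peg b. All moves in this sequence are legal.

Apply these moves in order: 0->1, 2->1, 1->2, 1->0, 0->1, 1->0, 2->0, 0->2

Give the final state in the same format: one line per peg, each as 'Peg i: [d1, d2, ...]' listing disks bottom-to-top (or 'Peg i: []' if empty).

Answer: Peg 0: [3, 2]
Peg 1: []
Peg 2: [4, 1]

Derivation:
After move 1 (0->1):
Peg 0: [3]
Peg 1: [2]
Peg 2: [4, 1]

After move 2 (2->1):
Peg 0: [3]
Peg 1: [2, 1]
Peg 2: [4]

After move 3 (1->2):
Peg 0: [3]
Peg 1: [2]
Peg 2: [4, 1]

After move 4 (1->0):
Peg 0: [3, 2]
Peg 1: []
Peg 2: [4, 1]

After move 5 (0->1):
Peg 0: [3]
Peg 1: [2]
Peg 2: [4, 1]

After move 6 (1->0):
Peg 0: [3, 2]
Peg 1: []
Peg 2: [4, 1]

After move 7 (2->0):
Peg 0: [3, 2, 1]
Peg 1: []
Peg 2: [4]

After move 8 (0->2):
Peg 0: [3, 2]
Peg 1: []
Peg 2: [4, 1]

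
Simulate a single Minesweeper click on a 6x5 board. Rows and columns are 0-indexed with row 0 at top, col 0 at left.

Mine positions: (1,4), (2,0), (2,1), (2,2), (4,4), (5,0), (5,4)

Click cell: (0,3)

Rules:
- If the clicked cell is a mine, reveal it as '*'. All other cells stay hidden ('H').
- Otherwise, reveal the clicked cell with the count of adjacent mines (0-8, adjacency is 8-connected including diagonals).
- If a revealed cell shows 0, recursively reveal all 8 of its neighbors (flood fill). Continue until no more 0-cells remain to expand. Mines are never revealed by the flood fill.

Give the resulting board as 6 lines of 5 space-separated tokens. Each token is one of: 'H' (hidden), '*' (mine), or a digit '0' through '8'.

H H H 1 H
H H H H H
H H H H H
H H H H H
H H H H H
H H H H H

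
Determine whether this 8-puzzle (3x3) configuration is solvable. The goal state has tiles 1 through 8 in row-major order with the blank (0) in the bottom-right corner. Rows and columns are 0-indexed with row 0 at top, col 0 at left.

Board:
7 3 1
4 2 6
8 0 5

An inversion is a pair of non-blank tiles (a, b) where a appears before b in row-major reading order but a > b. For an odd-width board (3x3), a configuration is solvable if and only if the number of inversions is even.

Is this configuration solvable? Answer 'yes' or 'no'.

Answer: no

Derivation:
Inversions (pairs i<j in row-major order where tile[i] > tile[j] > 0): 11
11 is odd, so the puzzle is not solvable.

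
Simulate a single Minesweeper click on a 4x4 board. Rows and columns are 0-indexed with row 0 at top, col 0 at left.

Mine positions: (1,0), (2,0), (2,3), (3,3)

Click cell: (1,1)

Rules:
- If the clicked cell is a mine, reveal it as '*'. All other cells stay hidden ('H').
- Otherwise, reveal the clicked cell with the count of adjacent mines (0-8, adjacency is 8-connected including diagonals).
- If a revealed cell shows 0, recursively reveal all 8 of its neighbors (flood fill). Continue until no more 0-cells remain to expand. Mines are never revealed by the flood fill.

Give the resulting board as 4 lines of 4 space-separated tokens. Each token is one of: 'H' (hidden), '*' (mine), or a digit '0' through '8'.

H H H H
H 2 H H
H H H H
H H H H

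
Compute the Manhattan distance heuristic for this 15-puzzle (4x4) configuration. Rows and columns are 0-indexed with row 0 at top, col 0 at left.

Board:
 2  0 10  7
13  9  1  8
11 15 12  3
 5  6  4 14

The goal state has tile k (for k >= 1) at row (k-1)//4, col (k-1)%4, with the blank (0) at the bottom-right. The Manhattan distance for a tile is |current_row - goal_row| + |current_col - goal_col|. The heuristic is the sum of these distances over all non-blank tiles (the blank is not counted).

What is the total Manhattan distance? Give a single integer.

Tile 2: (0,0)->(0,1) = 1
Tile 10: (0,2)->(2,1) = 3
Tile 7: (0,3)->(1,2) = 2
Tile 13: (1,0)->(3,0) = 2
Tile 9: (1,1)->(2,0) = 2
Tile 1: (1,2)->(0,0) = 3
Tile 8: (1,3)->(1,3) = 0
Tile 11: (2,0)->(2,2) = 2
Tile 15: (2,1)->(3,2) = 2
Tile 12: (2,2)->(2,3) = 1
Tile 3: (2,3)->(0,2) = 3
Tile 5: (3,0)->(1,0) = 2
Tile 6: (3,1)->(1,1) = 2
Tile 4: (3,2)->(0,3) = 4
Tile 14: (3,3)->(3,1) = 2
Sum: 1 + 3 + 2 + 2 + 2 + 3 + 0 + 2 + 2 + 1 + 3 + 2 + 2 + 4 + 2 = 31

Answer: 31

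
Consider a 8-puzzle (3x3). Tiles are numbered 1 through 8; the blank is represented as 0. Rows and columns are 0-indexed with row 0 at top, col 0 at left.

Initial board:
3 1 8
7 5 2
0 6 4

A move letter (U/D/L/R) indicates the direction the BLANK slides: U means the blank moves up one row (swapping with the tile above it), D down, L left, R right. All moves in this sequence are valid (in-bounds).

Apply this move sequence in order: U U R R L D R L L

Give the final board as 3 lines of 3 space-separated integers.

After move 1 (U):
3 1 8
0 5 2
7 6 4

After move 2 (U):
0 1 8
3 5 2
7 6 4

After move 3 (R):
1 0 8
3 5 2
7 6 4

After move 4 (R):
1 8 0
3 5 2
7 6 4

After move 5 (L):
1 0 8
3 5 2
7 6 4

After move 6 (D):
1 5 8
3 0 2
7 6 4

After move 7 (R):
1 5 8
3 2 0
7 6 4

After move 8 (L):
1 5 8
3 0 2
7 6 4

After move 9 (L):
1 5 8
0 3 2
7 6 4

Answer: 1 5 8
0 3 2
7 6 4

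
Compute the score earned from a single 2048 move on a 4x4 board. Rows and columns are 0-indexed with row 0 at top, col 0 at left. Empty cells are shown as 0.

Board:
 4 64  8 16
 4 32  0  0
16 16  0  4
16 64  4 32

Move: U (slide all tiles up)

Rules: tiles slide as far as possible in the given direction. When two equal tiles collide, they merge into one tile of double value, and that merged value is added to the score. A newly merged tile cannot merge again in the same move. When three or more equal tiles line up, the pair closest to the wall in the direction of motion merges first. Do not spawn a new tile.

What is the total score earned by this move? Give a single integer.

Slide up:
col 0: [4, 4, 16, 16] -> [8, 32, 0, 0]  score +40 (running 40)
col 1: [64, 32, 16, 64] -> [64, 32, 16, 64]  score +0 (running 40)
col 2: [8, 0, 0, 4] -> [8, 4, 0, 0]  score +0 (running 40)
col 3: [16, 0, 4, 32] -> [16, 4, 32, 0]  score +0 (running 40)
Board after move:
 8 64  8 16
32 32  4  4
 0 16  0 32
 0 64  0  0

Answer: 40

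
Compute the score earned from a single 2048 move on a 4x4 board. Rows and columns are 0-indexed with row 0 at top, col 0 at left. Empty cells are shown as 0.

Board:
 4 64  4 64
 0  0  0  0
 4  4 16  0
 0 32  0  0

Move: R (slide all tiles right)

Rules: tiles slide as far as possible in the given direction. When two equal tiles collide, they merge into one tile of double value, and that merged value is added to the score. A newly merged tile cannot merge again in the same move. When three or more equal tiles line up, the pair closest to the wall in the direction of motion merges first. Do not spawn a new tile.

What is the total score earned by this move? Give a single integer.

Slide right:
row 0: [4, 64, 4, 64] -> [4, 64, 4, 64]  score +0 (running 0)
row 1: [0, 0, 0, 0] -> [0, 0, 0, 0]  score +0 (running 0)
row 2: [4, 4, 16, 0] -> [0, 0, 8, 16]  score +8 (running 8)
row 3: [0, 32, 0, 0] -> [0, 0, 0, 32]  score +0 (running 8)
Board after move:
 4 64  4 64
 0  0  0  0
 0  0  8 16
 0  0  0 32

Answer: 8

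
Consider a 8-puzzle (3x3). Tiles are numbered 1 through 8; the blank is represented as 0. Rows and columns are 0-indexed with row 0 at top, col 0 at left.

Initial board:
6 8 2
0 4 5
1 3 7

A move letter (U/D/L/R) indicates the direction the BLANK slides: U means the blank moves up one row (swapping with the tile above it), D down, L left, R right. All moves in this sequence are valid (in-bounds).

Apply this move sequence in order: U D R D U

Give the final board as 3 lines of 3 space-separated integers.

Answer: 6 8 2
4 0 5
1 3 7

Derivation:
After move 1 (U):
0 8 2
6 4 5
1 3 7

After move 2 (D):
6 8 2
0 4 5
1 3 7

After move 3 (R):
6 8 2
4 0 5
1 3 7

After move 4 (D):
6 8 2
4 3 5
1 0 7

After move 5 (U):
6 8 2
4 0 5
1 3 7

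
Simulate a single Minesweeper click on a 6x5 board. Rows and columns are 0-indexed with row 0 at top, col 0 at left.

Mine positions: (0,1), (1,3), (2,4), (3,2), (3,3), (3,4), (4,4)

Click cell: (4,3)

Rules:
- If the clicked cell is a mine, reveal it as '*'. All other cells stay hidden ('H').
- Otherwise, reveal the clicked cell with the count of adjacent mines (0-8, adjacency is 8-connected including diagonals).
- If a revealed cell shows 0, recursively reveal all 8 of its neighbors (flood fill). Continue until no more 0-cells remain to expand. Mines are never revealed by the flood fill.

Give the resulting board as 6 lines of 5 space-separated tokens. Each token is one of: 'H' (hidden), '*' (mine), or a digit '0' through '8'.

H H H H H
H H H H H
H H H H H
H H H H H
H H H 4 H
H H H H H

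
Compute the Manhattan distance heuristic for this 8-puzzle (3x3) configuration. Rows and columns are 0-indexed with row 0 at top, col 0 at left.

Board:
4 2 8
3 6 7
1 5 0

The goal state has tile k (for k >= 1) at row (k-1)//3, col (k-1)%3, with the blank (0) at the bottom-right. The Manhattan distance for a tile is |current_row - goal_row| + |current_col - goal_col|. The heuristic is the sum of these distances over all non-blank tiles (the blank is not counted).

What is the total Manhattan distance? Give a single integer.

Answer: 14

Derivation:
Tile 4: (0,0)->(1,0) = 1
Tile 2: (0,1)->(0,1) = 0
Tile 8: (0,2)->(2,1) = 3
Tile 3: (1,0)->(0,2) = 3
Tile 6: (1,1)->(1,2) = 1
Tile 7: (1,2)->(2,0) = 3
Tile 1: (2,0)->(0,0) = 2
Tile 5: (2,1)->(1,1) = 1
Sum: 1 + 0 + 3 + 3 + 1 + 3 + 2 + 1 = 14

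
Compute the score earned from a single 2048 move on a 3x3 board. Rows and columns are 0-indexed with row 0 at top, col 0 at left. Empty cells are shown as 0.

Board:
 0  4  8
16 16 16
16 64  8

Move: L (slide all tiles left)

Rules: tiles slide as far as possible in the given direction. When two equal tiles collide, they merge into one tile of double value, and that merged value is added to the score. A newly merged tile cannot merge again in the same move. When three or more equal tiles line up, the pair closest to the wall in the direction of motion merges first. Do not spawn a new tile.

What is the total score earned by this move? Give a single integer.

Answer: 32

Derivation:
Slide left:
row 0: [0, 4, 8] -> [4, 8, 0]  score +0 (running 0)
row 1: [16, 16, 16] -> [32, 16, 0]  score +32 (running 32)
row 2: [16, 64, 8] -> [16, 64, 8]  score +0 (running 32)
Board after move:
 4  8  0
32 16  0
16 64  8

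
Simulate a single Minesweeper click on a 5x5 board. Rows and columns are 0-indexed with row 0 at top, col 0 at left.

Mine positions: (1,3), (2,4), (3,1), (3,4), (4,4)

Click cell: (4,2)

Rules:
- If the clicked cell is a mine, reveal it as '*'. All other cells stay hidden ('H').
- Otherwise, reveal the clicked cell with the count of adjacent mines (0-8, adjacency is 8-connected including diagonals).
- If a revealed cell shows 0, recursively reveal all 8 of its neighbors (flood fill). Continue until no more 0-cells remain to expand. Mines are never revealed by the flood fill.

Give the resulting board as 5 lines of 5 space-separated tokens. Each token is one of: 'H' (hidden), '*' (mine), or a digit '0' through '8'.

H H H H H
H H H H H
H H H H H
H H H H H
H H 1 H H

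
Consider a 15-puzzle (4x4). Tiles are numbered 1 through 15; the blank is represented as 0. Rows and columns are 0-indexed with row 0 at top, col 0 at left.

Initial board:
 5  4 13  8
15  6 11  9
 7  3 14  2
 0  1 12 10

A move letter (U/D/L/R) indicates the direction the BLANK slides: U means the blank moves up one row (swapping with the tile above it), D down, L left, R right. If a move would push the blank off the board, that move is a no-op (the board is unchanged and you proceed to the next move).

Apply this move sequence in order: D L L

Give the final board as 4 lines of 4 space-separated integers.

After move 1 (D):
 5  4 13  8
15  6 11  9
 7  3 14  2
 0  1 12 10

After move 2 (L):
 5  4 13  8
15  6 11  9
 7  3 14  2
 0  1 12 10

After move 3 (L):
 5  4 13  8
15  6 11  9
 7  3 14  2
 0  1 12 10

Answer:  5  4 13  8
15  6 11  9
 7  3 14  2
 0  1 12 10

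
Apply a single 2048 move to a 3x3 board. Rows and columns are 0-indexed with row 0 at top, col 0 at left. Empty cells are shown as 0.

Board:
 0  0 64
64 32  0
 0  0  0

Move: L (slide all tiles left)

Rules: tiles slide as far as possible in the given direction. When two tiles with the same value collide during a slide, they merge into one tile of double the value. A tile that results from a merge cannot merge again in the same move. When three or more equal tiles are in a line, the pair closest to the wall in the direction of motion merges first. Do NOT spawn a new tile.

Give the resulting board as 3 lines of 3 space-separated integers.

Slide left:
row 0: [0, 0, 64] -> [64, 0, 0]
row 1: [64, 32, 0] -> [64, 32, 0]
row 2: [0, 0, 0] -> [0, 0, 0]

Answer: 64  0  0
64 32  0
 0  0  0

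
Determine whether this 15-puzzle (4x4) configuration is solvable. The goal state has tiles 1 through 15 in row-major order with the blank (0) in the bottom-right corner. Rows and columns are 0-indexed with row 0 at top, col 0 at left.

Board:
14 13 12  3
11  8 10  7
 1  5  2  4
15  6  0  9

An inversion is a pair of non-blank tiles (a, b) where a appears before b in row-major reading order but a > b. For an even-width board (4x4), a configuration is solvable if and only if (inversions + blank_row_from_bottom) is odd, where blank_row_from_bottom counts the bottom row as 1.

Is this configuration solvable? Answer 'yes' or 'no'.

Answer: no

Derivation:
Inversions: 69
Blank is in row 3 (0-indexed from top), which is row 1 counting from the bottom (bottom = 1).
69 + 1 = 70, which is even, so the puzzle is not solvable.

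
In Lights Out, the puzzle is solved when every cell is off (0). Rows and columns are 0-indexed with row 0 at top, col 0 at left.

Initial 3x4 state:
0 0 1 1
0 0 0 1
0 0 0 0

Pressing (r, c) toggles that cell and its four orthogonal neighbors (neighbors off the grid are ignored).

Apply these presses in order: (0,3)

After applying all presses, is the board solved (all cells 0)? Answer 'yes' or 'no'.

After press 1 at (0,3):
0 0 0 0
0 0 0 0
0 0 0 0

Lights still on: 0

Answer: yes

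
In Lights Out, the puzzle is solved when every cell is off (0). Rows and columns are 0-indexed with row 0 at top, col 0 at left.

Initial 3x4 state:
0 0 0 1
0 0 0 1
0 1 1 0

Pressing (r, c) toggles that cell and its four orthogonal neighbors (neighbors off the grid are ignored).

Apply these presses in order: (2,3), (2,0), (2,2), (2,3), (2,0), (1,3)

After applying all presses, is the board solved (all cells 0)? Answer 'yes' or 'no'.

Answer: yes

Derivation:
After press 1 at (2,3):
0 0 0 1
0 0 0 0
0 1 0 1

After press 2 at (2,0):
0 0 0 1
1 0 0 0
1 0 0 1

After press 3 at (2,2):
0 0 0 1
1 0 1 0
1 1 1 0

After press 4 at (2,3):
0 0 0 1
1 0 1 1
1 1 0 1

After press 5 at (2,0):
0 0 0 1
0 0 1 1
0 0 0 1

After press 6 at (1,3):
0 0 0 0
0 0 0 0
0 0 0 0

Lights still on: 0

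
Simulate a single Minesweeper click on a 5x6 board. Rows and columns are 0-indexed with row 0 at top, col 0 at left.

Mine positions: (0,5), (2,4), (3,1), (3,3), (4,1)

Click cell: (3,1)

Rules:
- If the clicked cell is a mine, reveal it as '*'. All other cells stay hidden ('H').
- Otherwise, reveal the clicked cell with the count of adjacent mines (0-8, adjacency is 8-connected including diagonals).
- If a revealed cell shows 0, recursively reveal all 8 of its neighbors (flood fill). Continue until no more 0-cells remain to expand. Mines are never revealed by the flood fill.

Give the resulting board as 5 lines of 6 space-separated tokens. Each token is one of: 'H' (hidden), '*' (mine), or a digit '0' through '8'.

H H H H H H
H H H H H H
H H H H H H
H * H H H H
H H H H H H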